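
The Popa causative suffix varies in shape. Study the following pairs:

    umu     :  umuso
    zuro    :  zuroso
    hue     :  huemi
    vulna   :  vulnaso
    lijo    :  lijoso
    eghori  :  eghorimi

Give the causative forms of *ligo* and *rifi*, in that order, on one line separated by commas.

ligoso, rifimi

The pattern is front/back vowel harmony: -mi when the last vowel of the stem is a front vowel (*hue*, *eghori*); -so when the last vowel of the stem is a back vowel (*umu*, *zuro*, *vulna*, *lijo*).
*ligo*: last vowel = /o/, a back vowel → -so → *ligoso*.
The last vowel of *rifi* is /i/, which is a front vowel, so the suffix is -mi, giving *rifimi*.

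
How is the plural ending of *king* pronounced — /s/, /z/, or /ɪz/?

The stem *king* ends in a voiced non-sibilant sound.
The plural suffix surfaces as /ɪz/ after sibilants, /s/ after other voiceless consonants, and /z/ after other voiced sounds.
So the plural -s on *king* is pronounced /z/.

/z/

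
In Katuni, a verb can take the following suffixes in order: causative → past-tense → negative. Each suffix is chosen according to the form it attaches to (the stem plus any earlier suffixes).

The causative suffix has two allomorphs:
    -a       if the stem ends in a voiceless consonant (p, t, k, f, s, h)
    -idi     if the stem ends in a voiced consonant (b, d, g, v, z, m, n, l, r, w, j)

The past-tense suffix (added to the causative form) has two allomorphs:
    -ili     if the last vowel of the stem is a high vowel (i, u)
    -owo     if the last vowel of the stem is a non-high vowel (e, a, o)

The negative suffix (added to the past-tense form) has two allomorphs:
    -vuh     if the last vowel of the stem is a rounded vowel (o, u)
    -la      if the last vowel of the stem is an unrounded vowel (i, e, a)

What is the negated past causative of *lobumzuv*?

lobumzuvidiilila

The final consonant of *lobumzuv* is /v/, which is voiced, so the causative suffix is -idi, giving *lobumzuvidi*.
The causative form *lobumzuvidi* — last vowel /i/ (a high vowel) → -ili → *lobumzuvidiili*.
The last vowel of the past-tense form *lobumzuvidiili* is /i/, which is an unrounded vowel, so the negative suffix is -la, giving *lobumzuvidiilila*.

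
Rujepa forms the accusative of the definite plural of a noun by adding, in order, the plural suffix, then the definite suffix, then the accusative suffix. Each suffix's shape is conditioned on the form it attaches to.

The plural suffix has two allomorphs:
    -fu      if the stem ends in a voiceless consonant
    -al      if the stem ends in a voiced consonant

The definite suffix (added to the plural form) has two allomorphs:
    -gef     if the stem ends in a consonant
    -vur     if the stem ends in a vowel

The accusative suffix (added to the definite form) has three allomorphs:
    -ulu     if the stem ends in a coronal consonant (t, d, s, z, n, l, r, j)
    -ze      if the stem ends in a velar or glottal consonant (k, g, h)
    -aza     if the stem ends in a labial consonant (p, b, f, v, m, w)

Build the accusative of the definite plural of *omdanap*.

omdanapfuvurulu

*omdanap* — final consonant /p/ (voiceless) → -fu → *omdanapfu*.
The plural form *omdanapfu* — final sound /u/ (a vowel) → -vur → *omdanapfuvur*.
The definite form *omdanapfuvur* — final consonant /r/ (coronal) → -ulu → *omdanapfuvurulu*.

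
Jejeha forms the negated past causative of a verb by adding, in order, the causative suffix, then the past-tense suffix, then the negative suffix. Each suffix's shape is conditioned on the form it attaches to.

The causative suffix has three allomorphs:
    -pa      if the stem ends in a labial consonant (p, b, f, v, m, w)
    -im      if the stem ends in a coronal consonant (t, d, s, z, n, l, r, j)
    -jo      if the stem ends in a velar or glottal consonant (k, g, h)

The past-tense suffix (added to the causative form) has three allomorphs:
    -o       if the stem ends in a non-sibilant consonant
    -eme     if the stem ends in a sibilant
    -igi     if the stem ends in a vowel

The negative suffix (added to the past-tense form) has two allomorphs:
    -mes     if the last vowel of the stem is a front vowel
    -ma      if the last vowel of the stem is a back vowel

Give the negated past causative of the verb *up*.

*up*: final consonant = /p/, labial → -pa → *uppa*.
The final sound of the causative form *uppa* is /a/, which is a vowel, so the past-tense suffix is -igi, giving *uppaigi*.
The past-tense form *uppaigi* — last vowel /i/ (a front vowel) → -mes → *uppaigimes*.

uppaigimes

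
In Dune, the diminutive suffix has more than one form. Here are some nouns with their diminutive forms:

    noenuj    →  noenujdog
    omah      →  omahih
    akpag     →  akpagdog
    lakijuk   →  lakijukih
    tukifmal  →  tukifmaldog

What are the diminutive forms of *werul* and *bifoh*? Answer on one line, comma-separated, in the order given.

weruldog, bifohih

The alternation tracks the final consonant of the stem — -ih when the stem ends in a voiceless consonant (*omah*, *lakijuk*); -dog when the stem ends in a voiced consonant (*noenuj*, *akpag*, *tukifmal*).
*werul* — final consonant /l/ (voiced) → -dog → *weruldog*.
The final consonant of *bifoh* is /h/, which is voiceless, so the suffix is -ih, giving *bifohih*.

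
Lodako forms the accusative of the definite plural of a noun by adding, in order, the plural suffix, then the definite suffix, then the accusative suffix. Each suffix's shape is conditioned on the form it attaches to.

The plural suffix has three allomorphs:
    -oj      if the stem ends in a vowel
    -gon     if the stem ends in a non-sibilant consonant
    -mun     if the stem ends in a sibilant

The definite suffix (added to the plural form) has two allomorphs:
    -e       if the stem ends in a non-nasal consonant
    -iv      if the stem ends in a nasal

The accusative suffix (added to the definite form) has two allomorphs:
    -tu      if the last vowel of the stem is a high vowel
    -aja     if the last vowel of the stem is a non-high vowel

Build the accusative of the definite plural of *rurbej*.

rurbejgonivtu

*rurbej* — final sound /j/ (a non-sibilant consonant) → -gon → *rurbejgon*.
The plural form *rurbejgon*: final consonant = /n/, a nasal → -iv → *rurbejgoniv*.
The last vowel of the definite form *rurbejgoniv* is /i/, which is a high vowel, so the accusative suffix is -tu, giving *rurbejgonivtu*.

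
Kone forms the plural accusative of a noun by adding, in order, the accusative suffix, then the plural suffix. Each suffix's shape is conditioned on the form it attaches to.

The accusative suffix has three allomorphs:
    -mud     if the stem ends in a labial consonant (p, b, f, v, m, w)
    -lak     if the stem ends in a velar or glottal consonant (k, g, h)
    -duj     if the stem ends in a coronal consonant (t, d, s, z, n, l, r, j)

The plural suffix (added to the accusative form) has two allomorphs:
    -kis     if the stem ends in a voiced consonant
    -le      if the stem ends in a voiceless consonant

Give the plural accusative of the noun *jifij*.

The final consonant of *jifij* is /j/, which is coronal, so the accusative suffix is -duj, giving *jifijduj*.
The final consonant of the accusative form *jifijduj* is /j/, which is voiced, so the plural suffix is -kis, giving *jifijdujkis*.

jifijdujkis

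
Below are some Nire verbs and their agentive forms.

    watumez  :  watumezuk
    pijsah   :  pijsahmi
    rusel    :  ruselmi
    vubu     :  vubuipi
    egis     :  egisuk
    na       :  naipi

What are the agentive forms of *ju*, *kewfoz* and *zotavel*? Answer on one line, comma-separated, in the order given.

The alternation tracks the final sound of the stem — -uk when the stem ends in a sibilant (*watumez*, *egis*); -mi when the stem ends in a non-sibilant consonant (*pijsah*, *rusel*); -ipi when the stem ends in a vowel (*vubu*, *na*).
Since the final sound of *ju* is /u/ (a vowel), it takes -ipi, giving *juipi*.
*kewfoz* — final sound /z/ (a sibilant) → -uk → *kewfozuk*.
*zotavel*: final sound = /l/, a non-sibilant consonant → -mi → *zotavelmi*.

juipi, kewfozuk, zotavelmi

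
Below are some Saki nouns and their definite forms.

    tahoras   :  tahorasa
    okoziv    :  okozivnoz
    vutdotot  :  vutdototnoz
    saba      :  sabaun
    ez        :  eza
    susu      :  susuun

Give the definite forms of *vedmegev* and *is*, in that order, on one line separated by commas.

Looking at the final sound of each stem: -a when the stem ends in a sibilant (*tahoras*, *ez*); -noz when the stem ends in a non-sibilant consonant (*okoziv*, *vutdotot*); -un when the stem ends in a vowel (*saba*, *susu*).
*vedmegev*: final sound = /v/, a non-sibilant consonant → -noz → *vedmegevnoz*.
The final sound of *is* is /s/, which is a sibilant, so the suffix is -a, giving *isa*.

vedmegevnoz, isa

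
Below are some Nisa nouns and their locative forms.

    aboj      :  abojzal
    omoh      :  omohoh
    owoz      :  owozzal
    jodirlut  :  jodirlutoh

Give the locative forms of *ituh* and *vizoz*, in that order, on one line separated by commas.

ituhoh, vizozzal

The alternation tracks the final consonant of the stem — -oh when the stem ends in a voiceless consonant (*omoh*, *jodirlut*); -zal when the stem ends in a voiced consonant (*aboj*, *owoz*).
*ituh* — final consonant /h/ (voiceless) → -oh → *ituhoh*.
*vizoz*: final consonant = /z/, voiced → -zal → *vizozzal*.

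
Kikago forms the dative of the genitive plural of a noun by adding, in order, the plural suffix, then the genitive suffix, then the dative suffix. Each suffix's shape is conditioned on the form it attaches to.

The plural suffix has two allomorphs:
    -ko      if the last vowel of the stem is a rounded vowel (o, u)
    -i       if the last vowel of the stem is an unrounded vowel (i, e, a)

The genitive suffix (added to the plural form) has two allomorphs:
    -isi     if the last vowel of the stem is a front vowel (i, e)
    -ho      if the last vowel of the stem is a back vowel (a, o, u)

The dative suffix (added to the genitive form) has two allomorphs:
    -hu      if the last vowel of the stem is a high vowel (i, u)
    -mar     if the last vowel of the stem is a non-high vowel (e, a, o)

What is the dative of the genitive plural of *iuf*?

iufkohomar

Since the last vowel of *iuf* is /u/ (a rounded vowel), it takes -ko, giving *iufko*.
The plural form *iufko* — last vowel /o/ (a back vowel) → -ho → *iufkoho*.
The last vowel of the genitive form *iufkoho* is /o/, which is a non-high vowel, so the dative suffix is -mar, giving *iufkohomar*.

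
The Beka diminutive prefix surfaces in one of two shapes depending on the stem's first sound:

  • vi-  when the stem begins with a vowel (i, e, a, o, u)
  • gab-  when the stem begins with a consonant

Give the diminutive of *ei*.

viei

The first sound of *ei* is /e/, which is a vowel, so the prefix is vi-, giving *viei*.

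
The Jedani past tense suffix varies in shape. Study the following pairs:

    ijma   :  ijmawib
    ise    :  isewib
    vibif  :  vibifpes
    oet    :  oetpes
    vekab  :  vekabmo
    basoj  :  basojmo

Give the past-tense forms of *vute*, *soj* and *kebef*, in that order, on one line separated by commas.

vutewib, sojmo, kebefpes

Looking at the final sound of each stem: -pes when the stem ends in a voiceless consonant (*vibif*, *oet*); -mo when the stem ends in a voiced consonant (*vekab*, *basoj*); -wib when the stem ends in a vowel (*ijma*, *ise*).
*vute* — final sound /e/ (a vowel) → -wib → *vutewib*.
The final sound of *soj* is /j/, which is a voiced consonant, so the suffix is -mo, giving *sojmo*.
*kebef*: final sound = /f/, a voiceless consonant → -pes → *kebefpes*.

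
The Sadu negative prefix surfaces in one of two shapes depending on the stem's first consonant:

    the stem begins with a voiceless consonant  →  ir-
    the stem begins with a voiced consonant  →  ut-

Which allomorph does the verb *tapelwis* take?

*tapelwis* — first consonant /t/ (voiceless) → ir-.

ir-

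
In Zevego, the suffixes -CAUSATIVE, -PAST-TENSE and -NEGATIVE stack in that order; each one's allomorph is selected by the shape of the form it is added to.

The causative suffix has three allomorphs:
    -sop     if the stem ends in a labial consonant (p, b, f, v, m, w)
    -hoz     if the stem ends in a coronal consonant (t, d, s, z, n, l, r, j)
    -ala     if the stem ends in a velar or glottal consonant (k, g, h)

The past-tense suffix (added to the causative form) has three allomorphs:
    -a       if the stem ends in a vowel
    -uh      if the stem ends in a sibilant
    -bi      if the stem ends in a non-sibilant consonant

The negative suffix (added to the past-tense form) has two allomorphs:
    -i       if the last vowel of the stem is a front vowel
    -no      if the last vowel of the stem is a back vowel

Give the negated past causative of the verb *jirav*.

*jirav*: final consonant = /v/, labial → -sop → *jiravsop*.
The final sound of the causative form *jiravsop* is /p/, which is a non-sibilant consonant, so the past-tense suffix is -bi, giving *jiravsopbi*.
The last vowel of the past-tense form *jiravsopbi* is /i/, which is a front vowel, so the negative suffix is -i, giving *jiravsopbii*.

jiravsopbii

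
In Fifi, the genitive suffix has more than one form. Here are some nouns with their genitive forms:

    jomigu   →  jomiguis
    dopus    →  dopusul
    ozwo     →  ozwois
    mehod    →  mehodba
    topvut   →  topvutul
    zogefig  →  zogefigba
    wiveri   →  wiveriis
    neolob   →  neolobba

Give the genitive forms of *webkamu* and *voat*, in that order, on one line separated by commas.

The pattern is voicing of the final sound: -ul when the stem ends in a voiceless consonant (*dopus*, *topvut*); -ba when the stem ends in a voiced consonant (*mehod*, *zogefig*, *neolob*); -is when the stem ends in a vowel (*jomigu*, *ozwo*, *wiveri*).
The final sound of *webkamu* is /u/, which is a vowel, so the suffix is -is, giving *webkamuis*.
*voat*: final sound = /t/, a voiceless consonant → -ul → *voatul*.

webkamuis, voatul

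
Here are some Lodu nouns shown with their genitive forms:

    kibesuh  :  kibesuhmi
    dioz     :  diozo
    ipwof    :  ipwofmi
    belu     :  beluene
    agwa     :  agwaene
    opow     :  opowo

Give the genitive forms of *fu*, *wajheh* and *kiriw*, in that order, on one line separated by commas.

The pattern is voicing of the final sound: -mi when the stem ends in a voiceless consonant (*kibesuh*, *ipwof*); -o when the stem ends in a voiced consonant (*dioz*, *opow*); -ene when the stem ends in a vowel (*belu*, *agwa*).
*fu* — final sound /u/ (a vowel) → -ene → *fuene*.
*wajheh*: final sound = /h/, a voiceless consonant → -mi → *wajhehmi*.
The final sound of *kiriw* is /w/, which is a voiced consonant, so the suffix is -o, giving *kiriwo*.

fuene, wajhehmi, kiriwo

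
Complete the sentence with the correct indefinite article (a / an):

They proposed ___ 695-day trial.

a

The indefinite article is chosen by the initial *sound* of the following word, not its spelling.
The number *695* is spoken "six hundred …", beginning with /sɪks/ — a consonant sound.
So the article is *a*: They proposed a 695-day trial.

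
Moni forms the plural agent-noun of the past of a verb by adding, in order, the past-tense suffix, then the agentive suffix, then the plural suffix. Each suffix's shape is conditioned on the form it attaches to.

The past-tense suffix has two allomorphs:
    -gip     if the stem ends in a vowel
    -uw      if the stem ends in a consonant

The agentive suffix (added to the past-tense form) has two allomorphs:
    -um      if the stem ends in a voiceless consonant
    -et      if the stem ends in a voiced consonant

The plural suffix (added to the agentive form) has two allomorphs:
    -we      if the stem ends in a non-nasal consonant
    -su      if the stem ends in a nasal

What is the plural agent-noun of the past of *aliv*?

alivuwetwe

*aliv* — final sound /v/ (a consonant) → -uw → *alivuw*.
The past-tense form *alivuw* — final consonant /w/ (voiced) → -et → *alivuwet*.
The agentive form *alivuwet*: final consonant = /t/, non-nasal → -we → *alivuwetwe*.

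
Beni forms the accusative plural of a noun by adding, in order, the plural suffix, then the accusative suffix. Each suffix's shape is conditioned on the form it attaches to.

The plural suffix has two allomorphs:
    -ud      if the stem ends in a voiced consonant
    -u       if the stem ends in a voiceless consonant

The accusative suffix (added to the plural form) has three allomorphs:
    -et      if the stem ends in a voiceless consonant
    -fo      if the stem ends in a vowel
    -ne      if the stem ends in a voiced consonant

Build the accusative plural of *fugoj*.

*fugoj* — final consonant /j/ (voiced) → -ud → *fugojud*.
The plural form *fugojud* — final sound /d/ (a voiced consonant) → -ne → *fugojudne*.

fugojudne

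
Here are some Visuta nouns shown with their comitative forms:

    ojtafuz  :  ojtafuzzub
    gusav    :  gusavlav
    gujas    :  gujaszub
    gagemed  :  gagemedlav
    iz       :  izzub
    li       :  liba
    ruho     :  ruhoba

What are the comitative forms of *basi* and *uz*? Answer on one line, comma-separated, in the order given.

The alternation tracks the final sound of the stem — -zub when the stem ends in a sibilant (*ojtafuz*, *gujas*, *iz*); -lav when the stem ends in a non-sibilant consonant (*gusav*, *gagemed*); -ba when the stem ends in a vowel (*li*, *ruho*).
*basi* — final sound /i/ (a vowel) → -ba → *basiba*.
*uz* — final sound /z/ (a sibilant) → -zub → *uzzub*.

basiba, uzzub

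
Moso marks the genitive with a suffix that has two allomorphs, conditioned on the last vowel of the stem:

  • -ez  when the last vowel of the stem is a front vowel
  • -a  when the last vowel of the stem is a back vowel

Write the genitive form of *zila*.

The last vowel of *zila* is /a/, which is a back vowel, so the suffix is -a, giving *zilaa*.

zilaa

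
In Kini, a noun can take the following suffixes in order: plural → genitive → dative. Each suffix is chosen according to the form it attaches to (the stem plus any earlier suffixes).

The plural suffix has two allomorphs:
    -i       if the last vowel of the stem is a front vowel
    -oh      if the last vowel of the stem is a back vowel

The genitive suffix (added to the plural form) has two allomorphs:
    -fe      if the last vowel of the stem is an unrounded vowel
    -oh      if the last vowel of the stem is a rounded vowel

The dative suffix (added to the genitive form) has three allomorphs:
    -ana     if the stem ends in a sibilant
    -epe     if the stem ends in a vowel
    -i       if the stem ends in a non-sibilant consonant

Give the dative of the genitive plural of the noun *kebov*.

kebovohohi

*kebov*: last vowel = /o/, a back vowel → -oh → *kebovoh*.
The last vowel of the plural form *kebovoh* is /o/, which is a rounded vowel, so the genitive suffix is -oh, giving *kebovohoh*.
Since the final sound of the genitive form *kebovohoh* is /h/ (a non-sibilant consonant), it takes -i, giving *kebovohohi*.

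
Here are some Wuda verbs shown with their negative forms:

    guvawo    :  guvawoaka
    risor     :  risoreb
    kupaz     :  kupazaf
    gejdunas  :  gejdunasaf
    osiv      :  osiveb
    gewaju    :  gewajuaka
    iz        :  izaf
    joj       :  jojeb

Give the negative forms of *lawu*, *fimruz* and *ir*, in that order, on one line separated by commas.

The pattern is sibilance of the final sound: -af when the stem ends in a sibilant (*kupaz*, *gejdunas*, *iz*); -eb when the stem ends in a non-sibilant consonant (*risor*, *osiv*, *joj*); -aka when the stem ends in a vowel (*guvawo*, *gewaju*).
*lawu*: final sound = /u/, a vowel → -aka → *lawuaka*.
Since the final sound of *fimruz* is /z/ (a sibilant), it takes -af, giving *fimruzaf*.
The final sound of *ir* is /r/, which is a non-sibilant consonant, so the suffix is -eb, giving *ireb*.

lawuaka, fimruzaf, ireb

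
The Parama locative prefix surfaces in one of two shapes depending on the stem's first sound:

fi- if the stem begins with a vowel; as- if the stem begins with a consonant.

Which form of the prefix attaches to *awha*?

*awha* — first sound /a/ (a vowel) → fi-.

fi-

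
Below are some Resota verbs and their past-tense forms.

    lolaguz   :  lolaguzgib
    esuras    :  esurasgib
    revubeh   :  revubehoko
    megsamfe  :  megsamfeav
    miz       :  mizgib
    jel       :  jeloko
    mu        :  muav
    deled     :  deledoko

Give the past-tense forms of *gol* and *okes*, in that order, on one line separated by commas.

The pattern is sibilance of the final sound: -gib when the stem ends in a sibilant (*lolaguz*, *esuras*, *miz*); -oko when the stem ends in a non-sibilant consonant (*revubeh*, *jel*, *deled*); -av when the stem ends in a vowel (*megsamfe*, *mu*).
The final sound of *gol* is /l/, which is a non-sibilant consonant, so the suffix is -oko, giving *goloko*.
*okes*: final sound = /s/, a sibilant → -gib → *okesgib*.

goloko, okesgib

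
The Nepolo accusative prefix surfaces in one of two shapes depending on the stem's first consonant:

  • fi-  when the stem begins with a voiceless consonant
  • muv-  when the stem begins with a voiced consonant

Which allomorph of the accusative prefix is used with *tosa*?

fi-

Since the first consonant of *tosa* is /t/ (voiceless), it takes fi-.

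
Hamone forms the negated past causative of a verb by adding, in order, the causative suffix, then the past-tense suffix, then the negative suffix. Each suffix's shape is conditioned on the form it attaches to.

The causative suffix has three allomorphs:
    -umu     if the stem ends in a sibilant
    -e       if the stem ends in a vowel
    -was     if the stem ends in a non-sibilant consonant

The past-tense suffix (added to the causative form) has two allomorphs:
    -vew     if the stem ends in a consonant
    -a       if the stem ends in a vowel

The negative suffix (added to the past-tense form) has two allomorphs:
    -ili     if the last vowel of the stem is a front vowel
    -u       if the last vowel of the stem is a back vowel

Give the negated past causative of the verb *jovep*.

Since the final sound of *jovep* is /p/ (a non-sibilant consonant), it takes -was, giving *jovepwas*.
Since the final sound of the causative form *jovepwas* is /s/ (a consonant), it takes -vew, giving *jovepwasvew*.
The last vowel of the past-tense form *jovepwasvew* is /e/, which is a front vowel, so the negative suffix is -ili, giving *jovepwasvewili*.

jovepwasvewili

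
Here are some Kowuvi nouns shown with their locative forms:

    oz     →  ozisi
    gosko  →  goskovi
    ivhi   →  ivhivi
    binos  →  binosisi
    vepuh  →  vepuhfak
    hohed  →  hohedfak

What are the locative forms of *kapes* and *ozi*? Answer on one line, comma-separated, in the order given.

kapesisi, ozivi

The alternation tracks the final sound of the stem — -isi when the stem ends in a sibilant (*oz*, *binos*); -fak when the stem ends in a non-sibilant consonant (*vepuh*, *hohed*); -vi when the stem ends in a vowel (*gosko*, *ivhi*).
*kapes* — final sound /s/ (a sibilant) → -isi → *kapesisi*.
The final sound of *ozi* is /i/, which is a vowel, so the suffix is -vi, giving *ozivi*.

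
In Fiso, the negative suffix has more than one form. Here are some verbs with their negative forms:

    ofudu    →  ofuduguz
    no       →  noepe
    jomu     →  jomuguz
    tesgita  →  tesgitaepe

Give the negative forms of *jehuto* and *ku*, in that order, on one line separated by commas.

jehutoepe, kuguz

The pattern is height harmony: -guz when the last vowel of the stem is a high vowel (*ofudu*, *jomu*); -epe when the last vowel of the stem is a non-high vowel (*no*, *tesgita*).
*jehuto*: last vowel = /o/, a non-high vowel → -epe → *jehutoepe*.
*ku* — last vowel /u/ (a high vowel) → -guz → *kuguz*.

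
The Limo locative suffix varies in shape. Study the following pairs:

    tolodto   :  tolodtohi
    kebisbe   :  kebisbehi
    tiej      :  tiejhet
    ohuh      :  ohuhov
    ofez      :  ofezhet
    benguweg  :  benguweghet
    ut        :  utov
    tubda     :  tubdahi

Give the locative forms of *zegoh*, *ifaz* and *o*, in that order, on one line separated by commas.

zegohov, ifazhet, ohi

Looking at the final sound of each stem: -ov when the stem ends in a voiceless consonant (*ohuh*, *ut*); -het when the stem ends in a voiced consonant (*tiej*, *ofez*, *benguweg*); -hi when the stem ends in a vowel (*tolodto*, *kebisbe*, *tubda*).
*zegoh* — final sound /h/ (a voiceless consonant) → -ov → *zegohov*.
*ifaz*: final sound = /z/, a voiced consonant → -het → *ifazhet*.
The final sound of *o* is /o/, which is a vowel, so the suffix is -hi, giving *ohi*.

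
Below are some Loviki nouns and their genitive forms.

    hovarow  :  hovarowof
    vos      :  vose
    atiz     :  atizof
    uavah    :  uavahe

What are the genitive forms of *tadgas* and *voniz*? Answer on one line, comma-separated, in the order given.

tadgase, vonizof

The pattern is voicing of the final consonant: -e when the stem ends in a voiceless consonant (*vos*, *uavah*); -of when the stem ends in a voiced consonant (*hovarow*, *atiz*).
*tadgas*: final consonant = /s/, voiceless → -e → *tadgase*.
The final consonant of *voniz* is /z/, which is voiced, so the suffix is -of, giving *vonizof*.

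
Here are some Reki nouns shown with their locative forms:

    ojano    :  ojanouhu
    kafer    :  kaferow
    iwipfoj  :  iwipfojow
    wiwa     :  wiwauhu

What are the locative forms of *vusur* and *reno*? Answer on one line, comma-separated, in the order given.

The suffix is conditioned by the final sound: -ow when the stem ends in a consonant (*kafer*, *iwipfoj*); -uhu when the stem ends in a vowel (*ojano*, *wiwa*).
Since the final sound of *vusur* is /r/ (a consonant), it takes -ow, giving *vusurow*.
The final sound of *reno* is /o/, which is a vowel, so the suffix is -uhu, giving *renouhu*.

vusurow, renouhu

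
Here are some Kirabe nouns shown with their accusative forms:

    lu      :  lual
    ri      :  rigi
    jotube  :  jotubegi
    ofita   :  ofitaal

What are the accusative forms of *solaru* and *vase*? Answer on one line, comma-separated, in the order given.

The alternation tracks the last vowel of the stem — -gi when the last vowel of the stem is a front vowel (*ri*, *jotube*); -al when the last vowel of the stem is a back vowel (*lu*, *ofita*).
The last vowel of *solaru* is /u/, which is a back vowel, so the suffix is -al, giving *solarual*.
*vase*: last vowel = /e/, a front vowel → -gi → *vasegi*.

solarual, vasegi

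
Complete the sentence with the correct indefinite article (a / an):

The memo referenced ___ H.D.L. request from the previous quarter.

The indefinite article is chosen by the initial *sound* of the following word, not its spelling.
The initialism *H.D.L.* is read letter by letter; the first letter, H, is pronounced /eɪtʃ/, which begins with a vowel sound.
So the article is *an*: The memo referenced an H.D.L. request from the previous quarter.

an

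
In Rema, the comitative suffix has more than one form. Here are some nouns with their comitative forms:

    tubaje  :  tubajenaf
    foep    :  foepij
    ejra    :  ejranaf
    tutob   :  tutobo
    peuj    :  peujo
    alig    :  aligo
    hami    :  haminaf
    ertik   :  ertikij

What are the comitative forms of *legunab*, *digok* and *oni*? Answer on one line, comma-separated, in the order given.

legunabo, digokij, oninaf

Looking at the final sound of each stem: -ij when the stem ends in a voiceless consonant (*foep*, *ertik*); -o when the stem ends in a voiced consonant (*tutob*, *peuj*, *alig*); -naf when the stem ends in a vowel (*tubaje*, *ejra*, *hami*).
Since the final sound of *legunab* is /b/ (a voiced consonant), it takes -o, giving *legunabo*.
*digok* — final sound /k/ (a voiceless consonant) → -ij → *digokij*.
The final sound of *oni* is /i/, which is a vowel, so the suffix is -naf, giving *oninaf*.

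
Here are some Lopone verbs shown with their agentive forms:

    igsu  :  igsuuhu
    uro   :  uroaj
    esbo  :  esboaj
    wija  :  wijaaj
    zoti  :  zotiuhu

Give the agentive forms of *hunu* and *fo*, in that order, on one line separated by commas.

The suffix is conditioned by the last vowel: -uhu when the last vowel of the stem is a high vowel (*igsu*, *zoti*); -aj when the last vowel of the stem is a non-high vowel (*uro*, *esbo*, *wija*).
*hunu* — last vowel /u/ (a high vowel) → -uhu → *hunuuhu*.
*fo* — last vowel /o/ (a non-high vowel) → -aj → *foaj*.

hunuuhu, foaj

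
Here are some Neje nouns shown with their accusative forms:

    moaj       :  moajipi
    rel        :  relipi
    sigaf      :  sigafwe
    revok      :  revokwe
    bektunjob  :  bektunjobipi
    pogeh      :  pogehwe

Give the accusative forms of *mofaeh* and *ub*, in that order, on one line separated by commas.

The pattern is voicing of the final consonant: -we when the stem ends in a voiceless consonant (*sigaf*, *revok*, *pogeh*); -ipi when the stem ends in a voiced consonant (*moaj*, *rel*, *bektunjob*).
Since the final consonant of *mofaeh* is /h/ (voiceless), it takes -we, giving *mofaehwe*.
*ub*: final consonant = /b/, voiced → -ipi → *ubipi*.

mofaehwe, ubipi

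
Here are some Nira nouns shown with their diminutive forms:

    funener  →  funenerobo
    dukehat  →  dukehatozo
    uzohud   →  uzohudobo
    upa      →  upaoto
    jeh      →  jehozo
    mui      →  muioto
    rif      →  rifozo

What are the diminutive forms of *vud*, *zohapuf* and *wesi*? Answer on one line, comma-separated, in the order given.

vudobo, zohapufozo, wesioto

Looking at the final sound of each stem: -ozo when the stem ends in a voiceless consonant (*dukehat*, *jeh*, *rif*); -obo when the stem ends in a voiced consonant (*funener*, *uzohud*); -oto when the stem ends in a vowel (*upa*, *mui*).
The final sound of *vud* is /d/, which is a voiced consonant, so the suffix is -obo, giving *vudobo*.
*zohapuf*: final sound = /f/, a voiceless consonant → -ozo → *zohapufozo*.
The final sound of *wesi* is /i/, which is a vowel, so the suffix is -oto, giving *wesioto*.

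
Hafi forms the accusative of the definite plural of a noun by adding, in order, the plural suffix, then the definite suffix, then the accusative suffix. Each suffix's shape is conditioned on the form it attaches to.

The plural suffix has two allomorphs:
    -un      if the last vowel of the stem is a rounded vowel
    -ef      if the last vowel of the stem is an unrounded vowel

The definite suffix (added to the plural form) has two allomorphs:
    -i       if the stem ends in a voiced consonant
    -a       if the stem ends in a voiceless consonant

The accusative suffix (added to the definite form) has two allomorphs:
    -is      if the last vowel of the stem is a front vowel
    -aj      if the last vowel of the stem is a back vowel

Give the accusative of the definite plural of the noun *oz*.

ozuniis

*oz* — last vowel /o/ (a rounded vowel) → -un → *ozun*.
The final consonant of the plural form *ozun* is /n/, which is voiced, so the definite suffix is -i, giving *ozuni*.
The definite form *ozuni* — last vowel /i/ (a front vowel) → -is → *ozuniis*.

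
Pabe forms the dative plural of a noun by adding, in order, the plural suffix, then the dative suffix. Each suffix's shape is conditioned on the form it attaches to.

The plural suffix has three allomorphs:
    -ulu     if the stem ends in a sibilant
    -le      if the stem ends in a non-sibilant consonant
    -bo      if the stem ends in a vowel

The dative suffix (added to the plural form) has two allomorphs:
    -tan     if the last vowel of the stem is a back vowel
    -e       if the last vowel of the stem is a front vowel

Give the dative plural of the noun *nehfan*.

*nehfan*: final sound = /n/, a non-sibilant consonant → -le → *nehfanle*.
The plural form *nehfanle* — last vowel /e/ (a front vowel) → -e → *nehfanlee*.

nehfanlee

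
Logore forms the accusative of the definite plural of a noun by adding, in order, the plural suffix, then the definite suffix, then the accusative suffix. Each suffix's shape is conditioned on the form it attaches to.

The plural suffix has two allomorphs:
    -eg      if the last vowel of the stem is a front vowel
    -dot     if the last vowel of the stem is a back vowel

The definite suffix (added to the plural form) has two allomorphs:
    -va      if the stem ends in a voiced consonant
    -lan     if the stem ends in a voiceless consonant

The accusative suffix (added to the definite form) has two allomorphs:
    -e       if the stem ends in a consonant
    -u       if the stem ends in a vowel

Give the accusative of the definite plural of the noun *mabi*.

*mabi*: last vowel = /i/, a front vowel → -eg → *mabieg*.
Since the final consonant of the plural form *mabieg* is /g/ (voiced), it takes -va, giving *mabiegva*.
The definite form *mabiegva*: final sound = /a/, a vowel → -u → *mabiegvau*.

mabiegvau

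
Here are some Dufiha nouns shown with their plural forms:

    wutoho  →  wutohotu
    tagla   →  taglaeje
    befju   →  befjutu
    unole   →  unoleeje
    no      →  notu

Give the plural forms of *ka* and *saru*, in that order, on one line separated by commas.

kaeje, sarutu

The suffix is conditioned by the last vowel: -tu when the last vowel of the stem is a rounded vowel (*wutoho*, *befju*, *no*); -eje when the last vowel of the stem is an unrounded vowel (*tagla*, *unole*).
Since the last vowel of *ka* is /a/ (an unrounded vowel), it takes -eje, giving *kaeje*.
Since the last vowel of *saru* is /u/ (a rounded vowel), it takes -tu, giving *sarutu*.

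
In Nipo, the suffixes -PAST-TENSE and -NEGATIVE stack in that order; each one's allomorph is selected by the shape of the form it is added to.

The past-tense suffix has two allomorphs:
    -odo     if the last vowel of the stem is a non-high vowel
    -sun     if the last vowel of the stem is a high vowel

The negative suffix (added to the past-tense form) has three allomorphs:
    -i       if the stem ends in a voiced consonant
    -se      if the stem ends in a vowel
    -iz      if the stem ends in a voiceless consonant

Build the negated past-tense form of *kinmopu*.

kinmopusuni

*kinmopu* — last vowel /u/ (a high vowel) → -sun → *kinmopusun*.
The final sound of the past-tense form *kinmopusun* is /n/, which is a voiced consonant, so the negative suffix is -i, giving *kinmopusuni*.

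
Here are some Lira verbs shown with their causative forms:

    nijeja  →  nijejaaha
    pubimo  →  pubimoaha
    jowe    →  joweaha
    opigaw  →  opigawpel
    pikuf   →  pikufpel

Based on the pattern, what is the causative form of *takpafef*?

takpafefpel

The alternation tracks the final sound of the stem — -pel when the stem ends in a consonant (*opigaw*, *pikuf*); -aha when the stem ends in a vowel (*nijeja*, *pubimo*, *jowe*).
The final sound of *takpafef* is /f/, which is a consonant, so the suffix is -pel, giving *takpafefpel*.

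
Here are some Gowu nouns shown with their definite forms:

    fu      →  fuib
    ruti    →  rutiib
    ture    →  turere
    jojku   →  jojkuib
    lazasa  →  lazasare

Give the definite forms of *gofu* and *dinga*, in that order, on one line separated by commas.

The alternation tracks the last vowel of the stem — -ib when the last vowel of the stem is a high vowel (*fu*, *ruti*, *jojku*); -re when the last vowel of the stem is a non-high vowel (*ture*, *lazasa*).
The last vowel of *gofu* is /u/, which is a high vowel, so the suffix is -ib, giving *gofuib*.
Since the last vowel of *dinga* is /a/ (a non-high vowel), it takes -re, giving *dingare*.

gofuib, dingare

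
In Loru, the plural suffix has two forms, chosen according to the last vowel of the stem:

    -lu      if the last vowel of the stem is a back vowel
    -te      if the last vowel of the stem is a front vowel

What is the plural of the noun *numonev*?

numonevte

*numonev*: last vowel = /e/, a front vowel → -te → *numonevte*.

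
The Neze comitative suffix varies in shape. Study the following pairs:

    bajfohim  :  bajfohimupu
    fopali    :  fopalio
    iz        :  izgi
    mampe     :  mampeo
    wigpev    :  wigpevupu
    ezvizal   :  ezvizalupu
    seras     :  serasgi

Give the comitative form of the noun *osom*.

osomupu

The pattern is sibilance of the final sound: -gi when the stem ends in a sibilant (*iz*, *seras*); -upu when the stem ends in a non-sibilant consonant (*bajfohim*, *wigpev*, *ezvizal*); -o when the stem ends in a vowel (*fopali*, *mampe*).
*osom*: final sound = /m/, a non-sibilant consonant → -upu → *osomupu*.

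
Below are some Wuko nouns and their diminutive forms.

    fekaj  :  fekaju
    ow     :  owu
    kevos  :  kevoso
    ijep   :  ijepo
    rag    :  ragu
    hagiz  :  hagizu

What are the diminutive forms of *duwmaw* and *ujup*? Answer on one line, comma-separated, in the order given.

The pattern is voicing of the final consonant: -o when the stem ends in a voiceless consonant (*kevos*, *ijep*); -u when the stem ends in a voiced consonant (*fekaj*, *ow*, *rag*, *hagiz*).
The final consonant of *duwmaw* is /w/, which is voiced, so the suffix is -u, giving *duwmawu*.
Since the final consonant of *ujup* is /p/ (voiceless), it takes -o, giving *ujupo*.

duwmawu, ujupo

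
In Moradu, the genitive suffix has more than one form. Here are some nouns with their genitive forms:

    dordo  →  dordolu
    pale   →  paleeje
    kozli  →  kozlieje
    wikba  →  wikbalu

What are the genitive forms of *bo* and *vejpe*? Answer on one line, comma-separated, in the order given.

bolu, vejpeeje

The alternation tracks the last vowel of the stem — -eje when the last vowel of the stem is a front vowel (*pale*, *kozli*); -lu when the last vowel of the stem is a back vowel (*dordo*, *wikba*).
The last vowel of *bo* is /o/, which is a back vowel, so the suffix is -lu, giving *bolu*.
*vejpe* — last vowel /e/ (a front vowel) → -eje → *vejpeeje*.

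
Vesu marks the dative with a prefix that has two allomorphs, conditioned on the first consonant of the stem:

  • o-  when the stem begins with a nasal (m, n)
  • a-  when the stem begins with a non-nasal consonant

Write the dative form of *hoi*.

ahoi

*hoi* — first consonant /h/ (non-nasal) → a- → *ahoi*.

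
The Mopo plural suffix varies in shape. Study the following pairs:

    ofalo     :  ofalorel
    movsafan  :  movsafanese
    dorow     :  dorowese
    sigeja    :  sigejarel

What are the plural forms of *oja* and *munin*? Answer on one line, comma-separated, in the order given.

ojarel, muninese

The suffix is conditioned by the final sound: -ese when the stem ends in a consonant (*movsafan*, *dorow*); -rel when the stem ends in a vowel (*ofalo*, *sigeja*).
The final sound of *oja* is /a/, which is a vowel, so the suffix is -rel, giving *ojarel*.
Since the final sound of *munin* is /n/ (a consonant), it takes -ese, giving *muninese*.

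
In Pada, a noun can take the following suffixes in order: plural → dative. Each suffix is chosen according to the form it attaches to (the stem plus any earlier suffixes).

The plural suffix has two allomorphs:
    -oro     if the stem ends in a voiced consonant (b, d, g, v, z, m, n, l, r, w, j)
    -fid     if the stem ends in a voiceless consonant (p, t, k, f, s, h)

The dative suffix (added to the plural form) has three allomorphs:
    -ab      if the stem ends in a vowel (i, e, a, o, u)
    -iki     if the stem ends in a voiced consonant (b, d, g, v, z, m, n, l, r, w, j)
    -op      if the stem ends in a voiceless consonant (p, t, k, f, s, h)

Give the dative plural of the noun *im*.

Since the final consonant of *im* is /m/ (voiced), it takes -oro, giving *imoro*.
Since the final sound of the plural form *imoro* is /o/ (a vowel), it takes -ab, giving *imoroab*.

imoroab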